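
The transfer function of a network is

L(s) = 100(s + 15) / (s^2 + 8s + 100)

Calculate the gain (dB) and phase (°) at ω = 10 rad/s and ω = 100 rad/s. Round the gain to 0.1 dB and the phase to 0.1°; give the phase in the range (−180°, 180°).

ω = 10: 27.1 dB, -56.3°; ω = 100: 0.2 dB, -93.9°

At s = jω = j10:
zero (s+15): 15 + j10 → |·| = √(15²+10²) = √325 ≈ 18.028, ∠ = arctan(10/15) ≈ 33.69°
quadratic: (j10)² + 8·j10 + 100 = 0 + j80 → |·| ≈ 80, ∠ ≈ 90.00°
|L| = 100 · 18.028 / 80 ≈ 22.535
Gain = 20 log₁₀(22.535) ≈ 27.06 dB
∠L = 33.69° − 90.00° = -56.31°

At s = jω = j100:
zero (s+15): 15 + j100 → |·| = √(15²+100²) = √10225 ≈ 101.12, ∠ = arctan(100/15) ≈ 81.47°
quadratic: (j100)² + 8·j100 + 100 = -9900 + j800 → |·| ≈ 9932.3, ∠ ≈ 175.38°
|L| = 100 · 101.12 / 9932.3 ≈ 1.0181
Gain = 20 log₁₀(1.0181) ≈ 0.16 dB
∠L = 81.47° − 175.38° = -93.91°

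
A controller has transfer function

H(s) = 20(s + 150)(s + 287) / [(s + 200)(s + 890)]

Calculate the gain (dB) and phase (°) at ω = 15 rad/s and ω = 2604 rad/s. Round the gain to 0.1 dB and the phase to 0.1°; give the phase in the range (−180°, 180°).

ω = 15: 13.7 dB, 3.4°; ω = 2604: 25.6 dB, 13.7°

At s = jω = j15:
zero (s+150): 150 + j15 → |·| = √(150²+15²) = √22725 ≈ 150.75, ∠ = arctan(15/150) ≈ 5.71°
zero (s+287): 287 + j15 → |·| = √(287²+15²) = √82594 ≈ 287.39, ∠ = arctan(15/287) ≈ 2.99°
pole (s+200): 200 + j15 → |·| = √(200²+15²) = √40225 ≈ 200.56, ∠ = arctan(15/200) ≈ 4.29°
pole (s+890): 890 + j15 → |·| = √(890²+15²) = √792325 ≈ 890.13, ∠ = arctan(15/890) ≈ 0.97°
|H| = 20 · 43324 / 1.7852e+05 ≈ 4.8537
Gain = 20 log₁₀(4.8537) ≈ 13.72 dB
∠H = 8.70° − 5.26° = 3.44°

At s = jω = j2604:
zero (s+150): 150 + j2604 → |·| = √(150²+2604²) = √6803316 ≈ 2608.3, ∠ = arctan(2604/150) ≈ 86.70°
zero (s+287): 287 + j2604 → |·| = √(287²+2604²) = √6863185 ≈ 2619.8, ∠ = arctan(2604/287) ≈ 83.71°
pole (s+200): 200 + j2604 → |·| = √(200²+2604²) = √6820816 ≈ 2611.7, ∠ = arctan(2604/200) ≈ 85.61°
pole (s+890): 890 + j2604 → |·| = √(890²+2604²) = √7572916 ≈ 2751.9, ∠ = arctan(2604/890) ≈ 71.13°
|H| = 20 · 6.8332e+06 / 7.1871e+06 ≈ 19.015
Gain = 20 log₁₀(19.015) ≈ 25.58 dB
∠H = 170.41° − 156.74° = 13.67°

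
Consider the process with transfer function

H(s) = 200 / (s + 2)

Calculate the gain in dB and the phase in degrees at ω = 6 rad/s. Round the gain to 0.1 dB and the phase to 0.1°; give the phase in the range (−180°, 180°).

At s = jω = j6:
pole (s+2): 2 + j6 → |·| = √(2²+6²) = √40 ≈ 6.3246, ∠ = arctan(6/2) ≈ 71.57°
|H| = 200 / 6.3246 ≈ 31.623
Gain = 20 log₁₀(31.623) ≈ 30.00 dB
∠H = 0.00° − 71.57° = -71.57°

30.0 dB, -71.6°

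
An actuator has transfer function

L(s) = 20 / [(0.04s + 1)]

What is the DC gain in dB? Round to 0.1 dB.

26.0 dB

L(0) = 20 · 1 / 1 = 20
20 log₁₀(20) ≈ 26.02 dB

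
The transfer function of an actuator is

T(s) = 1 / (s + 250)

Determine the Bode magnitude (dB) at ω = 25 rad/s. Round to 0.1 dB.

Substitute s = j25:
Numerator: 1 = 1 + j0
Denominator: (j25) + 250 = 250 + j25
|N| = √(1² + 0²) ≈ 1, ∠N ≈ 0.00°
|D| = √(250² + 25²) ≈ 251.25, ∠D ≈ 5.71°
|T| = 1 / 251.25 ≈ 0.0039801
Gain = 20 log₁₀(0.0039801) ≈ -48.00 dB

-48.0 dB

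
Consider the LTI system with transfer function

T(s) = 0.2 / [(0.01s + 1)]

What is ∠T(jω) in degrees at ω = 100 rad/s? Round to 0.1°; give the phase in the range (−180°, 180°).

At ω = 100 rad/s:
pole (1 + j100·0.01) = 1 + j1 → |·| ≈ 1.4142, ∠ ≈ 45.00°
∠T = (0°) − (45.00°) = -45.00°

-45.0°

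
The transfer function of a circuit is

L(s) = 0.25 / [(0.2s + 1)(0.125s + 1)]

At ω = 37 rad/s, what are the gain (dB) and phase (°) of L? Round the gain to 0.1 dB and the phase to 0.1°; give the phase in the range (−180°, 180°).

At ω = 37 rad/s:
pole (1 + j37·0.2) = 1 + j7.4 → |·| ≈ 7.4673, ∠ ≈ 82.30°
pole (1 + j37·0.125) = 1 + j4.625 → |·| ≈ 4.7319, ∠ ≈ 77.80°
|L| = 0.25 · 1 / (7.4673 · 4.7319) ≈ 0.0070752
Gain = 20 log₁₀(0.0070752) ≈ -43.01 dB
∠L = (0°) − (82.30° + 77.80°) = -160.10°

-43.0 dB, -160.1°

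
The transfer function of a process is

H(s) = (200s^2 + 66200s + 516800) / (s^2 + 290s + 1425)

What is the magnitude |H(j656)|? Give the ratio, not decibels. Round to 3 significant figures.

204

Substitute s = j656:
Numerator: 200(j656)^2 + 66200(j656) + 516800 = -85550400 + j43427200
Denominator: (j656)^2 + 290(j656) + 1425 = -428911 + j190240
|N| = √(85550400² + 43427200²) ≈ 9.5942e+07, ∠N ≈ 153.09°
|D| = √(428911² + 190240²) ≈ 4.6921e+05, ∠D ≈ 156.08°
|H| = 9.5942e+07 / 4.6921e+05 ≈ 204.48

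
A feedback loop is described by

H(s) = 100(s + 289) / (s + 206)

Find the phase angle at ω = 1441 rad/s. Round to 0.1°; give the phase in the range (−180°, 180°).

At s = jω = j1441:
zero (s+289): 289 + j1441 → |·| = √(289²+1441²) = √2160002 ≈ 1469.7, ∠ = arctan(1441/289) ≈ 78.66°
pole (s+206): 206 + j1441 → |·| = √(206²+1441²) = √2118917 ≈ 1455.7, ∠ = arctan(1441/206) ≈ 81.86°
∠H = 78.66° − 81.86° = -3.20°

-3.2°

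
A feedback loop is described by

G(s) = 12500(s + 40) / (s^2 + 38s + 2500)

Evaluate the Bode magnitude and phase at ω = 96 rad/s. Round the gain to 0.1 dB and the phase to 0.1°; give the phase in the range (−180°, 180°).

44.6 dB, -84.1°

At s = jω = j96:
zero (s+40): 40 + j96 → |·| = √(40²+96²) = √10816 ≈ 104, ∠ = arctan(96/40) ≈ 67.38°
quadratic: (j96)² + 38·j96 + 2500 = -6716 + j3648 → |·| ≈ 7642.8, ∠ ≈ 151.49°
|G| = 12500 · 104 / 7642.8 ≈ 170.09
Gain = 20 log₁₀(170.09) ≈ 44.61 dB
∠G = 67.38° − 151.49° = -84.11°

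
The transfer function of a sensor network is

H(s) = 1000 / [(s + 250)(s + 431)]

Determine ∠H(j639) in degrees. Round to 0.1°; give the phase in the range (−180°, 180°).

-124.6°

At s = jω = j639:
pole (s+250): 250 + j639 → |·| = √(250²+639²) = √470821 ≈ 686.16, ∠ = arctan(639/250) ≈ 68.63°
pole (s+431): 431 + j639 → |·| = √(431²+639²) = √594082 ≈ 770.77, ∠ = arctan(639/431) ≈ 56.00°
∠H = 0.00° − 124.63° = -124.63°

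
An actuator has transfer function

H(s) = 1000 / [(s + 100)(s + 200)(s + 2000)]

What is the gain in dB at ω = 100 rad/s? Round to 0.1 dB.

-96.0 dB

At s = jω = j100:
pole (s+100): 100 + j100 → |·| = √(100²+100²) = √20000 ≈ 141.42, ∠ = arctan(100/100) ≈ 45.00°
pole (s+200): 200 + j100 → |·| = √(200²+100²) = √50000 ≈ 223.61, ∠ = arctan(100/200) ≈ 26.57°
pole (s+2000): 2000 + j100 → |·| = √(2000²+100²) = √4010000 ≈ 2002.5, ∠ = arctan(100/2000) ≈ 2.86°
|H| = 1000 / 6.3325e+07 ≈ 1.5792e-05
Gain = 20 log₁₀(1.5792e-05) ≈ -96.03 dB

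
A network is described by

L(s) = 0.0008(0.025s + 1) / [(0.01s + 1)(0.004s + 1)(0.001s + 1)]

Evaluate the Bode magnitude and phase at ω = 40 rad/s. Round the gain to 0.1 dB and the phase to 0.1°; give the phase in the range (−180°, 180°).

At ω = 40 rad/s:
zero (1 + j40·0.025) = 1 + j1 → |·| ≈ 1.4142, ∠ ≈ 45.00°
pole (1 + j40·0.01) = 1 + j0.4 → |·| ≈ 1.077, ∠ ≈ 21.80°
pole (1 + j40·0.004) = 1 + j0.16 → |·| ≈ 1.0127, ∠ ≈ 9.09°
pole (1 + j40·0.001) = 1 + j0.04 → |·| ≈ 1.0008, ∠ ≈ 2.29°
|L| = 0.0008 · 1.4142 / (1.077 · 1.0127 · 1.0008) ≈ 0.0010365
Gain = 20 log₁₀(0.0010365) ≈ -59.69 dB
∠L = (45.00°) − (21.80° + 9.09° + 2.29°) = 11.82°

-59.7 dB, 11.8°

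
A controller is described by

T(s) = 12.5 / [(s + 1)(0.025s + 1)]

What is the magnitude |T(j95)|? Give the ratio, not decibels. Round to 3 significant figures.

0.0511

At ω = 95 rad/s:
pole (1 + j95·1) = 1 + j95 → |·| ≈ 95.005, ∠ ≈ 89.40°
pole (1 + j95·0.025) = 1 + j2.375 → |·| ≈ 2.5769, ∠ ≈ 67.17°
|T| = 12.5 · 1 / (95.005 · 2.5769) ≈ 0.051058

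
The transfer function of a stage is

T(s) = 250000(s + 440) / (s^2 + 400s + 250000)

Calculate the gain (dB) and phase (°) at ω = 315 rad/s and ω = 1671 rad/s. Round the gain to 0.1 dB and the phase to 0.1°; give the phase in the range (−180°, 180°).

At s = jω = j315:
zero (s+440): 440 + j315 → |·| = √(440²+315²) = √292825 ≈ 541.13, ∠ = arctan(315/440) ≈ 35.60°
quadratic: (j315)² + 400·j315 + 250000 = 150775 + j126000 → |·| ≈ 1.9649e+05, ∠ ≈ 39.88°
|T| = 250000 · 541.13 / 1.9649e+05 ≈ 688.5
Gain = 20 log₁₀(688.5) ≈ 56.76 dB
∠T = 35.60° − 39.88° = -4.28°

At s = jω = j1671:
zero (s+440): 440 + j1671 → |·| = √(440²+1671²) = √2985841 ≈ 1728, ∠ = arctan(1671/440) ≈ 75.25°
quadratic: (j1671)² + 400·j1671 + 250000 = -2542241 + j668400 → |·| ≈ 2.6286e+06, ∠ ≈ 165.27°
|T| = 250000 · 1728 / 2.6286e+06 ≈ 164.35
Gain = 20 log₁₀(164.35) ≈ 44.32 dB
∠T = 75.25° − 165.27° = -90.02°

ω = 315: 56.8 dB, -4.3°; ω = 1671: 44.3 dB, -90.0°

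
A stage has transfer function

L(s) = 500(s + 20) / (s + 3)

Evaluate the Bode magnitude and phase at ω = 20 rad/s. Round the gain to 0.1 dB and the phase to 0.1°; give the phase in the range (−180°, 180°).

At s = jω = j20:
zero (s+20): 20 + j20 → |·| = √(20²+20²) = √800 ≈ 28.284, ∠ = arctan(20/20) ≈ 45.00°
pole (s+3): 3 + j20 → |·| = √(3²+20²) = √409 ≈ 20.224, ∠ = arctan(20/3) ≈ 81.47°
|L| = 500 · 28.284 / 20.224 ≈ 699.27
Gain = 20 log₁₀(699.27) ≈ 56.89 dB
∠L = 45.00° − 81.47° = -36.47°

56.9 dB, -36.5°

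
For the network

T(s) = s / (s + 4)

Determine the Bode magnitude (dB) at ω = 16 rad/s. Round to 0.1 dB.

-0.3 dB

At s = jω = j16:
zero at origin: s = j16 → |·| = 16, ∠ = 90.00°
pole (s+4): 4 + j16 → |·| = √(4²+16²) = √272 ≈ 16.492, ∠ = arctan(16/4) ≈ 75.96°
|T| = 1 · 16 / 16.492 ≈ 0.97017
Gain = 20 log₁₀(0.97017) ≈ -0.26 dB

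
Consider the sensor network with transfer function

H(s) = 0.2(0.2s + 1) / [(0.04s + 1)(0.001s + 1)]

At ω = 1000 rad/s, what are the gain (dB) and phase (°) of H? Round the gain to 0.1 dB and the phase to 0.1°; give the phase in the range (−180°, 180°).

At ω = 1000 rad/s:
zero (1 + j1000·0.2) = 1 + j200 → |·| ≈ 200, ∠ ≈ 89.71°
pole (1 + j1000·0.04) = 1 + j40 → |·| ≈ 40.012, ∠ ≈ 88.57°
pole (1 + j1000·0.001) = 1 + j1 → |·| ≈ 1.4142, ∠ ≈ 45.00°
|H| = 0.2 · 200 / (40.012 · 1.4142) ≈ 0.7069
Gain = 20 log₁₀(0.7069) ≈ -3.01 dB
∠H = (89.71°) − (88.57° + 45.00°) = -43.86°

-3.0 dB, -43.9°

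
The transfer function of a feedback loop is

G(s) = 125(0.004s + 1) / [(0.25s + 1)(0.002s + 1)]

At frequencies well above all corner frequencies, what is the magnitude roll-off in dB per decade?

Each pole contributes −20 dB/decade at high frequency; each zero contributes +20 dB/decade.
Net: 1 zero(s) − 2 pole(s) → -20 dB/decade.

-20 dB/decade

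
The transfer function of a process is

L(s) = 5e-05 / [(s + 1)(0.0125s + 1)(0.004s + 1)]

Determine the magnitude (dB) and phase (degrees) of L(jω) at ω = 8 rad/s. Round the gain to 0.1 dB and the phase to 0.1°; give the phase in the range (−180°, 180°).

-104.2 dB, -90.4°

At ω = 8 rad/s:
pole (1 + j8·1) = 1 + j8 → |·| ≈ 8.0623, ∠ ≈ 82.87°
pole (1 + j8·0.0125) = 1 + j0.1 → |·| ≈ 1.005, ∠ ≈ 5.71°
pole (1 + j8·0.004) = 1 + j0.032 → |·| ≈ 1.0005, ∠ ≈ 1.83°
|L| = 5e-05 · 1 / (8.0623 · 1.005 · 1.0005) ≈ 6.1678e-06
Gain = 20 log₁₀(6.1678e-06) ≈ -104.20 dB
∠L = (0°) − (82.87° + 5.71° + 1.83°) = -90.41°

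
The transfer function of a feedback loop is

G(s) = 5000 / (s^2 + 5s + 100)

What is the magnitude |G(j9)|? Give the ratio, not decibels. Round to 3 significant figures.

102

At s = jω = j9:
quadratic: (j9)² + 5·j9 + 100 = 19 + j45 → |·| ≈ 48.847, ∠ ≈ 67.11°
|G| = 5000 / 48.847 ≈ 102.36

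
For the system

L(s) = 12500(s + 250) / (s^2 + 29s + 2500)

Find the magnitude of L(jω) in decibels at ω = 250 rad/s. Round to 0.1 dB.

At s = jω = j250:
zero (s+250): 250 + j250 → |·| = √(250²+250²) = √125000 ≈ 353.55, ∠ = arctan(250/250) ≈ 45.00°
quadratic: (j250)² + 29·j250 + 2500 = -60000 + j7250 → |·| ≈ 60436, ∠ ≈ 173.11°
|L| = 12500 · 353.55 / 60436 ≈ 73.125
Gain = 20 log₁₀(73.125) ≈ 37.28 dB

37.3 dB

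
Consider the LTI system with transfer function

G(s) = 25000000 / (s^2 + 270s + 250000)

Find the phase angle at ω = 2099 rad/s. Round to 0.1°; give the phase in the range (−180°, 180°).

At s = jω = j2099:
quadratic: (j2099)² + 270·j2099 + 250000 = -4155801 + j566730 → |·| ≈ 4.1943e+06, ∠ ≈ 172.23°
∠G = 0.00° − 172.23° = -172.23°

-172.2°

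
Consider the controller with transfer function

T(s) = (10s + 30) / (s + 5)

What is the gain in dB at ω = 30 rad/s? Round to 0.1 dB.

19.9 dB

Substitute s = j30:
Numerator: 10(j30) + 30 = 30 + j300
Denominator: (j30) + 5 = 5 + j30
|N| = √(30² + 300²) ≈ 301.5, ∠N ≈ 84.29°
|D| = √(5² + 30²) ≈ 30.414, ∠D ≈ 80.54°
|T| = 301.5 / 30.414 ≈ 9.9132
Gain = 20 log₁₀(9.9132) ≈ 19.92 dB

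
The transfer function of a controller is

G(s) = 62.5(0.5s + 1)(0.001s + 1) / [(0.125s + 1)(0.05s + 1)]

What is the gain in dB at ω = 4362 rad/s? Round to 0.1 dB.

14.2 dB

At ω = 4362 rad/s:
zero (1 + j4362·0.5) = 1 + j2181 → |·| ≈ 2181, ∠ ≈ 89.97°
zero (1 + j4362·0.001) = 1 + j4.362 → |·| ≈ 4.4752, ∠ ≈ 77.09°
pole (1 + j4362·0.125) = 1 + j545.25 → |·| ≈ 545.25, ∠ ≈ 89.89°
pole (1 + j4362·0.05) = 1 + j218.1 → |·| ≈ 218.1, ∠ ≈ 89.74°
|G| = 62.5 · 2181 · 4.4752 / (545.25 · 218.1) ≈ 5.1298
Gain = 20 log₁₀(5.1298) ≈ 14.20 dB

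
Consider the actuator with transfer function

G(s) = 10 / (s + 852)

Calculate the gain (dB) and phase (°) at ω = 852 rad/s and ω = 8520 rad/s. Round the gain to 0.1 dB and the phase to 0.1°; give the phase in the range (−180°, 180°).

ω = 852: -41.6 dB, -45.0°; ω = 8520: -58.7 dB, -84.3°

At s = jω = j852:
pole (s+852): 852 + j852 → |·| = √(852²+852²) = √1451808 ≈ 1204.9, ∠ = arctan(852/852) ≈ 45.00°
|G| = 10 / 1204.9 ≈ 0.0082994
Gain = 20 log₁₀(0.0082994) ≈ -41.62 dB
∠G = 0.00° − 45.00° = -45.00°

At s = jω = j8520:
pole (s+852): 852 + j8520 → |·| = √(852²+8520²) = √73316304 ≈ 8562.5, ∠ = arctan(8520/852) ≈ 84.29°
|G| = 10 / 8562.5 ≈ 0.0011679
Gain = 20 log₁₀(0.0011679) ≈ -58.65 dB
∠G = 0.00° − 84.29° = -84.29°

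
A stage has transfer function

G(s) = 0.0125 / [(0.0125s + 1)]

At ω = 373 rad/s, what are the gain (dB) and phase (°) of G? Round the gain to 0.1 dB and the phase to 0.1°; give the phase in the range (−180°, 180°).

-51.6 dB, -77.9°

At ω = 373 rad/s:
pole (1 + j373·0.0125) = 1 + j4.6625 → |·| ≈ 4.7685, ∠ ≈ 77.89°
|G| = 0.0125 · 1 / (4.7685) ≈ 0.0026214
Gain = 20 log₁₀(0.0026214) ≈ -51.63 dB
∠G = (0°) − (77.89°) = -77.89°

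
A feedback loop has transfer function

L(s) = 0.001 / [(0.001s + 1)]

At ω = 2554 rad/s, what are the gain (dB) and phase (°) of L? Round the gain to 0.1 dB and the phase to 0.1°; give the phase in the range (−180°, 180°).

At ω = 2554 rad/s:
pole (1 + j2554·0.001) = 1 + j2.554 → |·| ≈ 2.7428, ∠ ≈ 68.62°
|L| = 0.001 · 1 / (2.7428) ≈ 0.00036459
Gain = 20 log₁₀(0.00036459) ≈ -68.76 dB
∠L = (0°) − (68.62°) = -68.62°

-68.8 dB, -68.6°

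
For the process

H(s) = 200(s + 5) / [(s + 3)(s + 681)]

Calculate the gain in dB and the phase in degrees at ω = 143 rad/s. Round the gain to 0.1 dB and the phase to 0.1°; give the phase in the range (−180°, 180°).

-10.8 dB, -12.7°

At s = jω = j143:
zero (s+5): 5 + j143 → |·| = √(5²+143²) = √20474 ≈ 143.09, ∠ = arctan(143/5) ≈ 88.00°
pole (s+3): 3 + j143 → |·| = √(3²+143²) = √20458 ≈ 143.03, ∠ = arctan(143/3) ≈ 88.80°
pole (s+681): 681 + j143 → |·| = √(681²+143²) = √484210 ≈ 695.85, ∠ = arctan(143/681) ≈ 11.86°
|H| = 200 · 143.09 / 99527 ≈ 0.28754
Gain = 20 log₁₀(0.28754) ≈ -10.83 dB
∠H = 88.00° − 100.66° = -12.66°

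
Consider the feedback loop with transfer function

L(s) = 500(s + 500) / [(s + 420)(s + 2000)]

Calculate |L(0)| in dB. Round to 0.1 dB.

L(0) = 500·500 / (420·2000) ≈ 0.29762
20 log₁₀(0.29762) ≈ -10.53 dB

-10.5 dB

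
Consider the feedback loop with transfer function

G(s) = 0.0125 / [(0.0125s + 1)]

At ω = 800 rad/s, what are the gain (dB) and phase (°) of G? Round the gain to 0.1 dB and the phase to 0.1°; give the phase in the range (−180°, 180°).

At ω = 800 rad/s:
pole (1 + j800·0.0125) = 1 + j10 → |·| ≈ 10.05, ∠ ≈ 84.29°
|G| = 0.0125 · 1 / (10.05) ≈ 0.0012438
Gain = 20 log₁₀(0.0012438) ≈ -58.10 dB
∠G = (0°) − (84.29°) = -84.29°

-58.1 dB, -84.3°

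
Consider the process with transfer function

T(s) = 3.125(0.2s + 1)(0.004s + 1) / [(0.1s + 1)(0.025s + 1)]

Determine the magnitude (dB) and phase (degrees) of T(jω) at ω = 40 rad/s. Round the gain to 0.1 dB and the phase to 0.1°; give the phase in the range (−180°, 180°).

12.8 dB, -29.0°

At ω = 40 rad/s:
zero (1 + j40·0.2) = 1 + j8 → |·| ≈ 8.0623, ∠ ≈ 82.87°
zero (1 + j40·0.004) = 1 + j0.16 → |·| ≈ 1.0127, ∠ ≈ 9.09°
pole (1 + j40·0.1) = 1 + j4 → |·| ≈ 4.1231, ∠ ≈ 75.96°
pole (1 + j40·0.025) = 1 + j1 → |·| ≈ 1.4142, ∠ ≈ 45.00°
|T| = 3.125 · 8.0623 · 1.0127 / (4.1231 · 1.4142) ≈ 4.3758
Gain = 20 log₁₀(4.3758) ≈ 12.82 dB
∠T = (82.87° + 9.09°) − (75.96° + 45.00°) = -29.00°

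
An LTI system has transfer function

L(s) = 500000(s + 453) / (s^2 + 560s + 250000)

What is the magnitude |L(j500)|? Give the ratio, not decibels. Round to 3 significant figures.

At s = jω = j500:
zero (s+453): 453 + j500 → |·| = √(453²+500²) = √455209 ≈ 674.69, ∠ = arctan(500/453) ≈ 47.82°
quadratic: (j500)² + 560·j500 + 250000 = 0 + j280000 → |·| ≈ 2.8e+05, ∠ ≈ 90.00°
|L| = 500000 · 674.69 / 2.8e+05 ≈ 1204.8

1.20e+03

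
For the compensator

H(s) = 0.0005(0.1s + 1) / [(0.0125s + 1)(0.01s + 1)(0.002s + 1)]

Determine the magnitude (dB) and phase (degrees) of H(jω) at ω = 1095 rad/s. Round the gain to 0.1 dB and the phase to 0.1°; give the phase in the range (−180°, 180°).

At ω = 1095 rad/s:
zero (1 + j1095·0.1) = 1 + j109.5 → |·| ≈ 109.5, ∠ ≈ 89.48°
pole (1 + j1095·0.0125) = 1 + j13.6875 → |·| ≈ 13.724, ∠ ≈ 85.82°
pole (1 + j1095·0.01) = 1 + j10.95 → |·| ≈ 10.996, ∠ ≈ 84.78°
pole (1 + j1095·0.002) = 1 + j2.19 → |·| ≈ 2.4075, ∠ ≈ 65.46°
|H| = 0.0005 · 109.5 / (13.724 · 10.996 · 2.4075) ≈ 0.0001507
Gain = 20 log₁₀(0.0001507) ≈ -76.44 dB
∠H = (89.48°) − (85.82° + 84.78° + 65.46°) = -146.58°

-76.4 dB, -146.6°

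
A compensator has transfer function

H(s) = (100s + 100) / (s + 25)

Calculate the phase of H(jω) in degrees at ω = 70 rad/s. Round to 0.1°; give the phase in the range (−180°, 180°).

18.8°

Substitute s = j70:
Numerator: 100(j70) + 100 = 100 + j7000
Denominator: (j70) + 25 = 25 + j70
|N| = √(100² + 7000²) ≈ 7000.7, ∠N ≈ 89.18°
|D| = √(25² + 70²) ≈ 74.33, ∠D ≈ 70.35°
∠H = 89.18° − 70.35° = 18.83°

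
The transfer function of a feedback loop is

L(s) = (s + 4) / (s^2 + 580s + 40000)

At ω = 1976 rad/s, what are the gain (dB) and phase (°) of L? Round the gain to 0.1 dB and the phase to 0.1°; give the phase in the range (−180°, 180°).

Substitute s = j1976:
Numerator: (j1976) + 4 = 4 + j1976
Denominator: (j1976)^2 + 580(j1976) + 40000 = -3864576 + j1146080
|N| = √(4² + 1976²) ≈ 1976, ∠N ≈ 89.88°
|D| = √(3864576² + 1146080²) ≈ 4.0309e+06, ∠D ≈ 163.48°
|L| = 1976 / 4.0309e+06 ≈ 0.00049021
Gain = 20 log₁₀(0.00049021) ≈ -66.19 dB
∠L = 89.88° − 163.48° = -73.60°

-66.2 dB, -73.6°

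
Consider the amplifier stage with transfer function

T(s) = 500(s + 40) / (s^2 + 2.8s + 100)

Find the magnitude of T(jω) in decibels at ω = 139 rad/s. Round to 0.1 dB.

11.5 dB

At s = jω = j139:
zero (s+40): 40 + j139 → |·| = √(40²+139²) = √20921 ≈ 144.64, ∠ = arctan(139/40) ≈ 73.95°
quadratic: (j139)² + 2.8·j139 + 100 = -19221 + j389.2 → |·| ≈ 19225, ∠ ≈ 178.84°
|T| = 500 · 144.64 / 19225 ≈ 3.7618
Gain = 20 log₁₀(3.7618) ≈ 11.51 dB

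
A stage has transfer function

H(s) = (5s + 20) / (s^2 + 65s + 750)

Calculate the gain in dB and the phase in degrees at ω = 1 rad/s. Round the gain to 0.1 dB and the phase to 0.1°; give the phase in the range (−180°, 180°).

Substitute s = j1:
Numerator: 5(j1) + 20 = 20 + j5
Denominator: (j1)^2 + 65(j1) + 750 = 749 + j65
|N| = √(20² + 5²) ≈ 20.616, ∠N ≈ 14.04°
|D| = √(749² + 65²) ≈ 751.82, ∠D ≈ 4.96°
|H| = 20.616 / 751.82 ≈ 0.027421
Gain = 20 log₁₀(0.027421) ≈ -31.24 dB
∠H = 14.04° − 4.96° = 9.08°

-31.2 dB, 9.1°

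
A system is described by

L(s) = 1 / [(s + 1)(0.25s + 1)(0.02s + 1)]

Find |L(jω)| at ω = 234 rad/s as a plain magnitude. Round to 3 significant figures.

1.53e-05

At ω = 234 rad/s:
pole (1 + j234·1) = 1 + j234 → |·| ≈ 234, ∠ ≈ 89.76°
pole (1 + j234·0.25) = 1 + j58.5 → |·| ≈ 58.509, ∠ ≈ 89.02°
pole (1 + j234·0.02) = 1 + j4.68 → |·| ≈ 4.7856, ∠ ≈ 77.94°
|L| = 1 · 1 / (234 · 58.509 · 4.7856) ≈ 1.5262e-05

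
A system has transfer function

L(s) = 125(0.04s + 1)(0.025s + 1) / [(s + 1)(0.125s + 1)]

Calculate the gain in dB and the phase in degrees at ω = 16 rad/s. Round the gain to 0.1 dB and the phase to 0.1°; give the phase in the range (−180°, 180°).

13.0 dB, -95.4°

At ω = 16 rad/s:
zero (1 + j16·0.04) = 1 + j0.64 → |·| ≈ 1.1873, ∠ ≈ 32.62°
zero (1 + j16·0.025) = 1 + j0.4 → |·| ≈ 1.077, ∠ ≈ 21.80°
pole (1 + j16·1) = 1 + j16 → |·| ≈ 16.031, ∠ ≈ 86.42°
pole (1 + j16·0.125) = 1 + j2 → |·| ≈ 2.2361, ∠ ≈ 63.43°
|L| = 125 · 1.1873 · 1.077 / (16.031 · 2.2361) ≈ 4.459
Gain = 20 log₁₀(4.459) ≈ 12.98 dB
∠L = (32.62° + 21.80°) − (86.42° + 63.43°) = -95.43°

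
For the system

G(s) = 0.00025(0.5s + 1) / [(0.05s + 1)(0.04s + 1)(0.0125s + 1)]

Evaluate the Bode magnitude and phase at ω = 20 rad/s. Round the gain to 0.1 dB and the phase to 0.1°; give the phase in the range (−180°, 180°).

At ω = 20 rad/s:
zero (1 + j20·0.5) = 1 + j10 → |·| ≈ 10.05, ∠ ≈ 84.29°
pole (1 + j20·0.05) = 1 + j1 → |·| ≈ 1.4142, ∠ ≈ 45.00°
pole (1 + j20·0.04) = 1 + j0.8 → |·| ≈ 1.2806, ∠ ≈ 38.66°
pole (1 + j20·0.0125) = 1 + j0.25 → |·| ≈ 1.0308, ∠ ≈ 14.04°
|G| = 0.00025 · 10.05 / (1.4142 · 1.2806 · 1.0308) ≈ 0.0013459
Gain = 20 log₁₀(0.0013459) ≈ -57.42 dB
∠G = (84.29°) − (45.00° + 38.66° + 14.04°) = -13.41°

-57.4 dB, -13.4°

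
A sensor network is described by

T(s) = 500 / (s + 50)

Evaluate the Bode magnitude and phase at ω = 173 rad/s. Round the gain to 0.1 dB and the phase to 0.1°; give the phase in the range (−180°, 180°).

8.9 dB, -73.9°

At s = jω = j173:
pole (s+50): 50 + j173 → |·| = √(50²+173²) = √32429 ≈ 180.08, ∠ = arctan(173/50) ≈ 73.88°
|T| = 500 / 180.08 ≈ 2.7765
Gain = 20 log₁₀(2.7765) ≈ 8.87 dB
∠T = 0.00° − 73.88° = -73.88°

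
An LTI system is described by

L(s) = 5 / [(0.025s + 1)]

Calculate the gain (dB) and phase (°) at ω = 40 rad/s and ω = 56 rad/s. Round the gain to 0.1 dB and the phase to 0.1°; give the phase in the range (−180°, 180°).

ω = 40: 11.0 dB, -45.0°; ω = 56: 9.3 dB, -54.5°

At ω = 40 rad/s:
pole (1 + j40·0.025) = 1 + j1 → |·| ≈ 1.4142, ∠ ≈ 45.00°
|L| = 5 · 1 / (1.4142) ≈ 3.5356
Gain = 20 log₁₀(3.5356) ≈ 10.97 dB
∠L = (0°) − (45.00°) = -45.00°

At ω = 56 rad/s:
pole (1 + j56·0.025) = 1 + j1.4 → |·| ≈ 1.7205, ∠ ≈ 54.46°
|L| = 5 · 1 / (1.7205) ≈ 2.9061
Gain = 20 log₁₀(2.9061) ≈ 9.27 dB
∠L = (0°) − (54.46°) = -54.46°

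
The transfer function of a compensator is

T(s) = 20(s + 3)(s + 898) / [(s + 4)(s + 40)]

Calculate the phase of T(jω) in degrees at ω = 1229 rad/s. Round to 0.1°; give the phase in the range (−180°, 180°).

At s = jω = j1229:
zero (s+3): 3 + j1229 → |·| = √(3²+1229²) = √1510450 ≈ 1229, ∠ = arctan(1229/3) ≈ 89.86°
zero (s+898): 898 + j1229 → |·| = √(898²+1229²) = √2316845 ≈ 1522.1, ∠ = arctan(1229/898) ≈ 53.85°
pole (s+4): 4 + j1229 → |·| = √(4²+1229²) = √1510457 ≈ 1229, ∠ = arctan(1229/4) ≈ 89.81°
pole (s+40): 40 + j1229 → |·| = √(40²+1229²) = √1512041 ≈ 1229.7, ∠ = arctan(1229/40) ≈ 88.14°
∠T = 143.71° − 177.95° = -34.24°

-34.2°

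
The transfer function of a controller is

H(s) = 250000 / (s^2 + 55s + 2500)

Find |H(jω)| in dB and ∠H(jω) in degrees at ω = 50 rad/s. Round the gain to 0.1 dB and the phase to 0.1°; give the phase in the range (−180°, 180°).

At s = jω = j50:
quadratic: (j50)² + 55·j50 + 2500 = 0 + j2750 → |·| ≈ 2750, ∠ ≈ 90.00°
|H| = 250000 / 2750 ≈ 90.909
Gain = 20 log₁₀(90.909) ≈ 39.17 dB
∠H = 0.00° − 90.00° = -90.00°

39.2 dB, -90.0°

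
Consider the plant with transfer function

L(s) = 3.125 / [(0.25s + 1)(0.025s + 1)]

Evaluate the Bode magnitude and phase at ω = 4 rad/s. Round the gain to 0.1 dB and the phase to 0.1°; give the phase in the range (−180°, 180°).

6.8 dB, -50.7°

At ω = 4 rad/s:
pole (1 + j4·0.25) = 1 + j1 → |·| ≈ 1.4142, ∠ ≈ 45.00°
pole (1 + j4·0.025) = 1 + j0.1 → |·| ≈ 1.005, ∠ ≈ 5.71°
|L| = 3.125 · 1 / (1.4142 · 1.005) ≈ 2.1987
Gain = 20 log₁₀(2.1987) ≈ 6.84 dB
∠L = (0°) − (45.00° + 5.71°) = -50.71°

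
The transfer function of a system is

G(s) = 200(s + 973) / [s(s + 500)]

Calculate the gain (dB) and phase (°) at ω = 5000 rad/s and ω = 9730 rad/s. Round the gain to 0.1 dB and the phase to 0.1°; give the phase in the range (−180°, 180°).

ω = 5000: -27.8 dB, -95.3°; ω = 9730: -33.7 dB, -92.8°

At s = jω = j5000:
zero (s+973): 973 + j5000 → |·| = √(973²+5000²) = √25946729 ≈ 5093.8, ∠ = arctan(5000/973) ≈ 78.99°
pole (s+500): 500 + j5000 → |·| = √(500²+5000²) = √25250000 ≈ 5024.9, ∠ = arctan(5000/500) ≈ 84.29°
pole at origin: |s| = 5000, ∠ = 90.00° (in denominator)
|G| = 200 · 5093.8 / 2.5124e+07 ≈ 0.040549
Gain = 20 log₁₀(0.040549) ≈ -27.84 dB
∠G = 78.99° − 174.29° = -95.30°

At s = jω = j9730:
zero (s+973): 973 + j9730 → |·| = √(973²+9730²) = √95619629 ≈ 9778.5, ∠ = arctan(9730/973) ≈ 84.29°
pole (s+500): 500 + j9730 → |·| = √(500²+9730²) = √94922900 ≈ 9742.8, ∠ = arctan(9730/500) ≈ 87.06°
pole at origin: |s| = 9730, ∠ = 90.00° (in denominator)
|G| = 200 · 9778.5 / 9.4797e+07 ≈ 0.02063
Gain = 20 log₁₀(0.02063) ≈ -33.71 dB
∠G = 84.29° − 177.06° = -92.77°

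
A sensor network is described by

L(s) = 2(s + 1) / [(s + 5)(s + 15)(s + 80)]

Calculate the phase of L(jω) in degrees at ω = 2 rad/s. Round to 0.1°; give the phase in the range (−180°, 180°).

At s = jω = j2:
zero (s+1): 1 + j2 → |·| = √(1²+2²) = √5 ≈ 2.2361, ∠ = arctan(2/1) ≈ 63.43°
pole (s+5): 5 + j2 → |·| = √(5²+2²) = √29 ≈ 5.3852, ∠ = arctan(2/5) ≈ 21.80°
pole (s+15): 15 + j2 → |·| = √(15²+2²) = √229 ≈ 15.133, ∠ = arctan(2/15) ≈ 7.59°
pole (s+80): 80 + j2 → |·| = √(80²+2²) = √6404 ≈ 80.025, ∠ = arctan(2/80) ≈ 1.43°
∠L = 63.43° − 30.82° = 32.61°

32.6°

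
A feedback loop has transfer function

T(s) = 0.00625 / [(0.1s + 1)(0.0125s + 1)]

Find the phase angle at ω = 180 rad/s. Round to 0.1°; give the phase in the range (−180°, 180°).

At ω = 180 rad/s:
pole (1 + j180·0.1) = 1 + j18 → |·| ≈ 18.028, ∠ ≈ 86.82°
pole (1 + j180·0.0125) = 1 + j2.25 → |·| ≈ 2.4622, ∠ ≈ 66.04°
∠T = (0°) − (86.82° + 66.04°) = -152.86°

-152.9°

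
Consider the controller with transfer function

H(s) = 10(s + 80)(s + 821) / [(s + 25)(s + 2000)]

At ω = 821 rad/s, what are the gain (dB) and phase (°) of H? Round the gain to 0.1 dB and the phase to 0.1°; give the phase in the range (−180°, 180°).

At s = jω = j821:
zero (s+80): 80 + j821 → |·| = √(80²+821²) = √680441 ≈ 824.89, ∠ = arctan(821/80) ≈ 84.43°
zero (s+821): 821 + j821 → |·| = √(821²+821²) = √1348082 ≈ 1161.1, ∠ = arctan(821/821) ≈ 45.00°
pole (s+25): 25 + j821 → |·| = √(25²+821²) = √674666 ≈ 821.38, ∠ = arctan(821/25) ≈ 88.26°
pole (s+2000): 2000 + j821 → |·| = √(2000²+821²) = √4674041 ≈ 2162, ∠ = arctan(821/2000) ≈ 22.32°
|H| = 10 · 9.5778e+05 / 1.7758e+06 ≈ 5.3935
Gain = 20 log₁₀(5.3935) ≈ 14.64 dB
∠H = 129.43° − 110.58° = 18.85°

14.6 dB, 18.9°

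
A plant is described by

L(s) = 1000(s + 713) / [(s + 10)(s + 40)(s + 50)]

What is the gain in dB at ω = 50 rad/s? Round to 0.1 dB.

9.8 dB

At s = jω = j50:
zero (s+713): 713 + j50 → |·| = √(713²+50²) = √510869 ≈ 714.75, ∠ = arctan(50/713) ≈ 4.01°
pole (s+10): 10 + j50 → |·| = √(10²+50²) = √2600 ≈ 50.99, ∠ = arctan(50/10) ≈ 78.69°
pole (s+40): 40 + j50 → |·| = √(40²+50²) = √4100 ≈ 64.031, ∠ = arctan(50/40) ≈ 51.34°
pole (s+50): 50 + j50 → |·| = √(50²+50²) = √5000 ≈ 70.711, ∠ = arctan(50/50) ≈ 45.00°
|L| = 1000 · 714.75 / 2.3087e+05 ≈ 3.0959
Gain = 20 log₁₀(3.0959) ≈ 9.82 dB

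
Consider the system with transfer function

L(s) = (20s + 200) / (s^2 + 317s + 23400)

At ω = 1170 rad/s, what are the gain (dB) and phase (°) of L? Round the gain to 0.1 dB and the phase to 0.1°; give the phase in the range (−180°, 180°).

Substitute s = j1170:
Numerator: 20(j1170) + 200 = 200 + j23400
Denominator: (j1170)^2 + 317(j1170) + 23400 = -1345500 + j370890
|N| = √(200² + 23400²) ≈ 23401, ∠N ≈ 89.51°
|D| = √(1345500² + 370890²) ≈ 1.3957e+06, ∠D ≈ 164.59°
|L| = 23401 / 1.3957e+06 ≈ 0.016766
Gain = 20 log₁₀(0.016766) ≈ -35.51 dB
∠L = 89.51° − 164.59° = -75.08°

-35.5 dB, -75.1°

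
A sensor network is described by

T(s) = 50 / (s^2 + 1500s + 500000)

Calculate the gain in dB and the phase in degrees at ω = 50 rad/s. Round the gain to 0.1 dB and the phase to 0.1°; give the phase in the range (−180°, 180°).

-80.1 dB, -8.6°

Substitute s = j50:
Numerator: 50 = 50 + j0
Denominator: (j50)^2 + 1500(j50) + 500000 = 497500 + j75000
|N| = √(50² + 0²) ≈ 50, ∠N ≈ 0.00°
|D| = √(497500² + 75000²) ≈ 5.0312e+05, ∠D ≈ 8.57°
|T| = 50 / 5.0312e+05 ≈ 9.938e-05
Gain = 20 log₁₀(9.938e-05) ≈ -80.05 dB
∠T = 0.00° − 8.57° = -8.57°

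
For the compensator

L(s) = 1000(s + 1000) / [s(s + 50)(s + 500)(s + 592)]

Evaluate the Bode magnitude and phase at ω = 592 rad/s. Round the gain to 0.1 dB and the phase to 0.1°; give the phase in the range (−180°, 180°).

-105.9 dB, 120.6°

At s = jω = j592:
zero (s+1000): 1000 + j592 → |·| = √(1000²+592²) = √1350464 ≈ 1162.1, ∠ = arctan(592/1000) ≈ 30.63°
pole (s+50): 50 + j592 → |·| = √(50²+592²) = √352964 ≈ 594.11, ∠ = arctan(592/50) ≈ 85.17°
pole (s+500): 500 + j592 → |·| = √(500²+592²) = √600464 ≈ 774.9, ∠ = arctan(592/500) ≈ 49.82°
pole (s+592): 592 + j592 → |·| = √(592²+592²) = √700928 ≈ 837.21, ∠ = arctan(592/592) ≈ 45.00°
pole at origin: |s| = 592, ∠ = 90.00° (in denominator)
|L| = 1000 · 1162.1 / 2.2818e+11 ≈ 5.0929e-06
Gain = 20 log₁₀(5.0929e-06) ≈ -105.86 dB
∠L = 30.63° − 269.99° = -239.36° ≡ 120.64° (principal value)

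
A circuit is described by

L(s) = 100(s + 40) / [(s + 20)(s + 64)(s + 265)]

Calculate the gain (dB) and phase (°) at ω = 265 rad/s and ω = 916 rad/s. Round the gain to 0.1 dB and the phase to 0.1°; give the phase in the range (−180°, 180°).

ω = 265: -60.1 dB, -125.7°; ω = 916: -78.8 dB, -161.1°

At s = jω = j265:
zero (s+40): 40 + j265 → |·| = √(40²+265²) = √71825 ≈ 268, ∠ = arctan(265/40) ≈ 81.42°
pole (s+20): 20 + j265 → |·| = √(20²+265²) = √70625 ≈ 265.75, ∠ = arctan(265/20) ≈ 85.68°
pole (s+64): 64 + j265 → |·| = √(64²+265²) = √74321 ≈ 272.62, ∠ = arctan(265/64) ≈ 76.42°
pole (s+265): 265 + j265 → |·| = √(265²+265²) = √140450 ≈ 374.77, ∠ = arctan(265/265) ≈ 45.00°
|L| = 100 · 268 / 2.7152e+07 ≈ 0.00098704
Gain = 20 log₁₀(0.00098704) ≈ -60.11 dB
∠L = 81.42° − 207.10° = -125.68°

At s = jω = j916:
zero (s+40): 40 + j916 → |·| = √(40²+916²) = √840656 ≈ 916.87, ∠ = arctan(916/40) ≈ 87.50°
pole (s+20): 20 + j916 → |·| = √(20²+916²) = √839456 ≈ 916.22, ∠ = arctan(916/20) ≈ 88.75°
pole (s+64): 64 + j916 → |·| = √(64²+916²) = √843152 ≈ 918.23, ∠ = arctan(916/64) ≈ 86.00°
pole (s+265): 265 + j916 → |·| = √(265²+916²) = √909281 ≈ 953.56, ∠ = arctan(916/265) ≈ 73.86°
|L| = 100 · 916.87 / 8.0223e+08 ≈ 0.00011429
Gain = 20 log₁₀(0.00011429) ≈ -78.84 dB
∠L = 87.50° − 248.61° = -161.11°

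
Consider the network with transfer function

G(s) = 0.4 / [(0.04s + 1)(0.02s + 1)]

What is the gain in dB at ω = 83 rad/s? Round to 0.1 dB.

-24.5 dB

At ω = 83 rad/s:
pole (1 + j83·0.04) = 1 + j3.32 → |·| ≈ 3.4673, ∠ ≈ 73.24°
pole (1 + j83·0.02) = 1 + j1.66 → |·| ≈ 1.9379, ∠ ≈ 58.93°
|G| = 0.4 · 1 / (3.4673 · 1.9379) ≈ 0.05953
Gain = 20 log₁₀(0.05953) ≈ -24.51 dB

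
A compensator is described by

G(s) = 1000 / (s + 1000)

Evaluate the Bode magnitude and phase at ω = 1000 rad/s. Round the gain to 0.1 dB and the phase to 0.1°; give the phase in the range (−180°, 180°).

-3.0 dB, -45.0°

Substitute s = j1000:
Numerator: 1000 = 1000 + j0
Denominator: (j1000) + 1000 = 1000 + j1000
|N| = √(1000² + 0²) ≈ 1000, ∠N ≈ 0.00°
|D| = √(1000² + 1000²) ≈ 1414.2, ∠D ≈ 45.00°
|G| = 1000 / 1414.2 ≈ 0.70711
Gain = 20 log₁₀(0.70711) ≈ -3.01 dB
∠G = 0.00° − 45.00° = -45.00°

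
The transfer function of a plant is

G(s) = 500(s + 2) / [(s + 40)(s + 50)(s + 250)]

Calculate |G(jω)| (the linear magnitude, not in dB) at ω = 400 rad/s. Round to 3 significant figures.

0.00262

At s = jω = j400:
zero (s+2): 2 + j400 → |·| = √(2²+400²) = √160004 ≈ 400, ∠ = arctan(400/2) ≈ 89.71°
pole (s+40): 40 + j400 → |·| = √(40²+400²) = √161600 ≈ 402, ∠ = arctan(400/40) ≈ 84.29°
pole (s+50): 50 + j400 → |·| = √(50²+400²) = √162500 ≈ 403.11, ∠ = arctan(400/50) ≈ 82.87°
pole (s+250): 250 + j400 → |·| = √(250²+400²) = √222500 ≈ 471.7, ∠ = arctan(400/250) ≈ 57.99°
|G| = 500 · 400 / 7.6439e+07 ≈ 0.0026165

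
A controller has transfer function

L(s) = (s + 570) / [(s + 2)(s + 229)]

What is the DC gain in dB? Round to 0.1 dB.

L(0) = 1·570 / (2·229) ≈ 1.2445
20 log₁₀(1.2445) ≈ 1.90 dB

1.9 dB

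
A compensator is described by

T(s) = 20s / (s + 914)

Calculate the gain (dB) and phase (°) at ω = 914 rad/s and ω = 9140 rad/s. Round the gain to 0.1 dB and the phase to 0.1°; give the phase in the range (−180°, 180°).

ω = 914: 23.0 dB, 45.0°; ω = 9140: 26.0 dB, 5.7°

At s = jω = j914:
zero at origin: s = j914 → |·| = 914, ∠ = 90.00°
pole (s+914): 914 + j914 → |·| = √(914²+914²) = √1670792 ≈ 1292.6, ∠ = arctan(914/914) ≈ 45.00°
|T| = 20 · 914 / 1292.6 ≈ 14.142
Gain = 20 log₁₀(14.142) ≈ 23.01 dB
∠T = 90.00° − 45.00° = 45.00°

At s = jω = j9140:
zero at origin: s = j9140 → |·| = 9140, ∠ = 90.00°
pole (s+914): 914 + j9140 → |·| = √(914²+9140²) = √84374996 ≈ 9185.6, ∠ = arctan(9140/914) ≈ 84.29°
|T| = 20 · 9140 / 9185.6 ≈ 19.901
Gain = 20 log₁₀(19.901) ≈ 25.98 dB
∠T = 90.00° − 84.29° = 5.71°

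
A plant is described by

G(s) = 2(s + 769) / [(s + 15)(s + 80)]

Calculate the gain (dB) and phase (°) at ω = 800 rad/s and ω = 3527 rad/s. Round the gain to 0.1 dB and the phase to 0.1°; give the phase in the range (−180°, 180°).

At s = jω = j800:
zero (s+769): 769 + j800 → |·| = √(769²+800²) = √1231361 ≈ 1109.7, ∠ = arctan(800/769) ≈ 46.13°
pole (s+15): 15 + j800 → |·| = √(15²+800²) = √640225 ≈ 800.14, ∠ = arctan(800/15) ≈ 88.93°
pole (s+80): 80 + j800 → |·| = √(80²+800²) = √646400 ≈ 803.99, ∠ = arctan(800/80) ≈ 84.29°
|G| = 2 · 1109.7 / 6.433e+05 ≈ 0.00345
Gain = 20 log₁₀(0.00345) ≈ -49.24 dB
∠G = 46.13° − 173.22° = -127.09°

At s = jω = j3527:
zero (s+769): 769 + j3527 → |·| = √(769²+3527²) = √13031090 ≈ 3609.9, ∠ = arctan(3527/769) ≈ 77.70°
pole (s+15): 15 + j3527 → |·| = √(15²+3527²) = √12439954 ≈ 3527, ∠ = arctan(3527/15) ≈ 89.76°
pole (s+80): 80 + j3527 → |·| = √(80²+3527²) = √12446129 ≈ 3527.9, ∠ = arctan(3527/80) ≈ 88.70°
|G| = 2 · 3609.9 / 1.2443e+07 ≈ 0.00058023
Gain = 20 log₁₀(0.00058023) ≈ -64.73 dB
∠G = 77.70° − 178.46° = -100.76°

ω = 800: -49.2 dB, -127.1°; ω = 3527: -64.7 dB, -100.8°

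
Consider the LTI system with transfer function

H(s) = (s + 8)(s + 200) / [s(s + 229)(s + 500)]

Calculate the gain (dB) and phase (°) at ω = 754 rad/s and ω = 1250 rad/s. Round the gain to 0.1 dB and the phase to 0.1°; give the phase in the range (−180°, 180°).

At s = jω = j754:
zero (s+8): 8 + j754 → |·| = √(8²+754²) = √568580 ≈ 754.04, ∠ = arctan(754/8) ≈ 89.39°
zero (s+200): 200 + j754 → |·| = √(200²+754²) = √608516 ≈ 780.07, ∠ = arctan(754/200) ≈ 75.14°
pole (s+229): 229 + j754 → |·| = √(229²+754²) = √620957 ≈ 788.01, ∠ = arctan(754/229) ≈ 73.11°
pole (s+500): 500 + j754 → |·| = √(500²+754²) = √818516 ≈ 904.72, ∠ = arctan(754/500) ≈ 56.45°
pole at origin: |s| = 754, ∠ = 90.00° (in denominator)
|H| = 1 · 5.882e+05 / 5.3755e+08 ≈ 0.0010942
Gain = 20 log₁₀(0.0010942) ≈ -59.22 dB
∠H = 164.53° − 219.56° = -55.03°

At s = jω = j1250:
zero (s+8): 8 + j1250 → |·| = √(8²+1250²) = √1562564 ≈ 1250, ∠ = arctan(1250/8) ≈ 89.63°
zero (s+200): 200 + j1250 → |·| = √(200²+1250²) = √1602500 ≈ 1265.9, ∠ = arctan(1250/200) ≈ 80.91°
pole (s+229): 229 + j1250 → |·| = √(229²+1250²) = √1614941 ≈ 1270.8, ∠ = arctan(1250/229) ≈ 79.62°
pole (s+500): 500 + j1250 → |·| = √(500²+1250²) = √1812500 ≈ 1346.3, ∠ = arctan(1250/500) ≈ 68.20°
pole at origin: |s| = 1250, ∠ = 90.00° (in denominator)
|H| = 1 · 1.5824e+06 / 2.1386e+09 ≈ 0.00073992
Gain = 20 log₁₀(0.00073992) ≈ -62.62 dB
∠H = 170.54° − 237.82° = -67.28°

ω = 754: -59.2 dB, -55.0°; ω = 1250: -62.6 dB, -67.3°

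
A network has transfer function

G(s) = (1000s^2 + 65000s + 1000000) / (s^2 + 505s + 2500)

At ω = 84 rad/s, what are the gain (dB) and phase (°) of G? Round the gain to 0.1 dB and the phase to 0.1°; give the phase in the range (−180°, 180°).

Substitute s = j84:
Numerator: 1000(j84)^2 + 65000(j84) + 1000000 = -6056000 + j5460000
Denominator: (j84)^2 + 505(j84) + 2500 = -4556 + j42420
|N| = √(6056000² + 5460000²) ≈ 8.1539e+06, ∠N ≈ 137.96°
|D| = √(4556² + 42420²) ≈ 42664, ∠D ≈ 96.13°
|G| = 8.1539e+06 / 42664 ≈ 191.12
Gain = 20 log₁₀(191.12) ≈ 45.63 dB
∠G = 137.96° − 96.13° = 41.83°

45.6 dB, 41.8°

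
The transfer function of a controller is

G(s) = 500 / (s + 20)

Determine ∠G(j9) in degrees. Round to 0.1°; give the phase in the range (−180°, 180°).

-24.2°

Substitute s = j9:
Numerator: 500 = 500 + j0
Denominator: (j9) + 20 = 20 + j9
|N| = √(500² + 0²) ≈ 500, ∠N ≈ 0.00°
|D| = √(20² + 9²) ≈ 21.932, ∠D ≈ 24.23°
∠G = 0.00° − 24.23° = -24.23°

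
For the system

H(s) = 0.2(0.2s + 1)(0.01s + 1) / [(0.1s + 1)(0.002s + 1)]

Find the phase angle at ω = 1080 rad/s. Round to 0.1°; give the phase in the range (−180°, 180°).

19.8°

At ω = 1080 rad/s:
zero (1 + j1080·0.2) = 1 + j216 → |·| ≈ 216, ∠ ≈ 89.73°
zero (1 + j1080·0.01) = 1 + j10.8 → |·| ≈ 10.846, ∠ ≈ 84.71°
pole (1 + j1080·0.1) = 1 + j108 → |·| ≈ 108, ∠ ≈ 89.47°
pole (1 + j1080·0.002) = 1 + j2.16 → |·| ≈ 2.3803, ∠ ≈ 65.16°
∠H = (89.73° + 84.71°) − (89.47° + 65.16°) = 19.81°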